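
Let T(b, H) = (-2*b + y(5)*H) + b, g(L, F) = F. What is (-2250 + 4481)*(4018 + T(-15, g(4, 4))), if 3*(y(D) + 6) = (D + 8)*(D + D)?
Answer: 27992357/3 ≈ 9.3308e+6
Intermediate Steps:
y(D) = -6 + 2*D*(8 + D)/3 (y(D) = -6 + ((D + 8)*(D + D))/3 = -6 + ((8 + D)*(2*D))/3 = -6 + (2*D*(8 + D))/3 = -6 + 2*D*(8 + D)/3)
T(b, H) = -b + 112*H/3 (T(b, H) = (-2*b + (-6 + (⅔)*5² + (16/3)*5)*H) + b = (-2*b + (-6 + (⅔)*25 + 80/3)*H) + b = (-2*b + (-6 + 50/3 + 80/3)*H) + b = (-2*b + 112*H/3) + b = -b + 112*H/3)
(-2250 + 4481)*(4018 + T(-15, g(4, 4))) = (-2250 + 4481)*(4018 + (-1*(-15) + (112/3)*4)) = 2231*(4018 + (15 + 448/3)) = 2231*(4018 + 493/3) = 2231*(12547/3) = 27992357/3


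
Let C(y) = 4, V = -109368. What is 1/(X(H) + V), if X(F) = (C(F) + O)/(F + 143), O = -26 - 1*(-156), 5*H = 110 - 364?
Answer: -461/50417978 ≈ -9.1436e-6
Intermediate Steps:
H = -254/5 (H = (110 - 364)/5 = (⅕)*(-254) = -254/5 ≈ -50.800)
O = 130 (O = -26 + 156 = 130)
X(F) = 134/(143 + F) (X(F) = (4 + 130)/(F + 143) = 134/(143 + F))
1/(X(H) + V) = 1/(134/(143 - 254/5) - 109368) = 1/(134/(461/5) - 109368) = 1/(134*(5/461) - 109368) = 1/(670/461 - 109368) = 1/(-50417978/461) = -461/50417978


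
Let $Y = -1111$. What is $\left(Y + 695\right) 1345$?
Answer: $-559520$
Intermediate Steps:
$\left(Y + 695\right) 1345 = \left(-1111 + 695\right) 1345 = \left(-416\right) 1345 = -559520$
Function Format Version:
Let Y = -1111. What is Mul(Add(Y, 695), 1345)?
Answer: -559520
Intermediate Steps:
Mul(Add(Y, 695), 1345) = Mul(Add(-1111, 695), 1345) = Mul(-416, 1345) = -559520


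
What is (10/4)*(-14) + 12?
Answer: -23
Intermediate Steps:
(10/4)*(-14) + 12 = (10*(¼))*(-14) + 12 = (5/2)*(-14) + 12 = -35 + 12 = -23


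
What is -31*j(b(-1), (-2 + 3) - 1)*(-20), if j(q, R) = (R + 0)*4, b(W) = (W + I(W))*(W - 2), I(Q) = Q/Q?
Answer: 0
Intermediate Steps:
I(Q) = 1
b(W) = (1 + W)*(-2 + W) (b(W) = (W + 1)*(W - 2) = (1 + W)*(-2 + W))
j(q, R) = 4*R (j(q, R) = R*4 = 4*R)
-31*j(b(-1), (-2 + 3) - 1)*(-20) = -124*((-2 + 3) - 1)*(-20) = -124*(1 - 1)*(-20) = -124*0*(-20) = -31*0*(-20) = 0*(-20) = 0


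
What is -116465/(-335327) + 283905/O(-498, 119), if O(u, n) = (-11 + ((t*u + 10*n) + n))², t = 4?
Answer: 151294748675/161505554972 ≈ 0.93678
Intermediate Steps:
O(u, n) = (-11 + 4*u + 11*n)² (O(u, n) = (-11 + ((4*u + 10*n) + n))² = (-11 + (4*u + 11*n))² = (-11 + 4*u + 11*n)²)
-116465/(-335327) + 283905/O(-498, 119) = -116465/(-335327) + 283905/((-11 + 4*(-498) + 11*119)²) = -116465*(-1/335327) + 283905/((-11 - 1992 + 1309)²) = 116465/335327 + 283905/((-694)²) = 116465/335327 + 283905/481636 = 151294748675/161505554972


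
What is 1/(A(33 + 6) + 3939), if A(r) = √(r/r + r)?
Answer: 3939/15515681 - 2*√10/15515681 ≈ 0.00025346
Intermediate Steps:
A(r) = √(1 + r)
1/(A(33 + 6) + 3939) = 1/(√(1 + (33 + 6)) + 3939) = 1/(√(1 + 39) + 3939) = 1/(√40 + 3939) = 1/(2*√10 + 3939) = 1/(3939 + 2*√10)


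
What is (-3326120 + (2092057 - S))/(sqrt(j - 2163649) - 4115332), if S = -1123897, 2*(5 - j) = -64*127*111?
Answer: 37780805426/1411329931897 + 18361*I*sqrt(428135)/1411329931897 ≈ 0.02677 + 8.5125e-6*I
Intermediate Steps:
j = 451109 (j = 5 - (-64*127)*111/2 = 5 - (-4064)*111 = 5 - 1/2*(-902208) = 5 + 451104 = 451109)
(-3326120 + (2092057 - S))/(sqrt(j - 2163649) - 4115332) = (-3326120 + (2092057 - 1*(-1123897)))/(sqrt(451109 - 2163649) - 4115332) = (-3326120 + (2092057 + 1123897))/(sqrt(-1712540) - 4115332) = (-3326120 + 3215954)/(2*I*sqrt(428135) - 4115332) = -110166/(-4115332 + 2*I*sqrt(428135))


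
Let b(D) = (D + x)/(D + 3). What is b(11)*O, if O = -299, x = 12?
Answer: -6877/14 ≈ -491.21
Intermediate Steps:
b(D) = (12 + D)/(3 + D) (b(D) = (D + 12)/(D + 3) = (12 + D)/(3 + D))
b(11)*O = ((12 + 11)/(3 + 11))*(-299) = (23/14)*(-299) = -6877/14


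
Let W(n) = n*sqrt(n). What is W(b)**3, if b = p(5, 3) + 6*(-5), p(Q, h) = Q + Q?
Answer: 320000*I*sqrt(5) ≈ 7.1554e+5*I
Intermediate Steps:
p(Q, h) = 2*Q
b = -20 (b = 2*5 + 6*(-5) = 10 - 30 = -20)
W(n) = n**(3/2)
W(b)**3 = ((-20)**(3/2))**3 = (-40*I*sqrt(5))**3 = 320000*I*sqrt(5)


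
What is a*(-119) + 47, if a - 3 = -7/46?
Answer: -13427/46 ≈ -291.89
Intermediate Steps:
a = 131/46 (a = 3 - 7/46 = 131/46 ≈ 2.8478)
a*(-119) + 47 = (131/46)*(-119) + 47 = -15589/46 + 47 = -13427/46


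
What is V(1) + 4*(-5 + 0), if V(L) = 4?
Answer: -16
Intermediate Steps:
V(1) + 4*(-5 + 0) = 4 + 4*(-5 + 0) = 4 + 4*(-5) = 4 - 20 = -16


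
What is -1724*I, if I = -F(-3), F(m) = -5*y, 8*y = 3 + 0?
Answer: -6465/2 ≈ -3232.5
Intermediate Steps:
y = 3/8 (y = (3 + 0)/8 = (1/8)*3 = 3/8 ≈ 0.37500)
F(m) = -15/8 (F(m) = -5*3/8 = -15/8)
I = 15/8 (I = -1*(-15/8) = 15/8 ≈ 1.8750)
-1724*I = -1724*15/8 = -6465/2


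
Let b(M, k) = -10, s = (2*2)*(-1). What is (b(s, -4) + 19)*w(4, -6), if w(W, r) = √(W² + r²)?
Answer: 18*√13 ≈ 64.900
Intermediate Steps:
s = -4 (s = 4*(-1) = -4)
(b(s, -4) + 19)*w(4, -6) = (-10 + 19)*√(4² + (-6)²) = 9*√(16 + 36) = 9*√52 = 9*(2*√13) = 18*√13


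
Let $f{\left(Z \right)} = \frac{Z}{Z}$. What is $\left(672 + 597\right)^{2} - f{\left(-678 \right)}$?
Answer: $1610360$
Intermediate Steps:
$f{\left(Z \right)} = 1$
$\left(672 + 597\right)^{2} - f{\left(-678 \right)} = \left(672 + 597\right)^{2} - 1 = 1269^{2} - 1 = 1610361 - 1 = 1610360$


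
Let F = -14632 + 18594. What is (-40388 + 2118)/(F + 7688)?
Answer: -3827/1165 ≈ -3.2850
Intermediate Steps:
F = 3962
(-40388 + 2118)/(F + 7688) = (-40388 + 2118)/(3962 + 7688) = -38270/11650 = -38270*1/11650 = -3827/1165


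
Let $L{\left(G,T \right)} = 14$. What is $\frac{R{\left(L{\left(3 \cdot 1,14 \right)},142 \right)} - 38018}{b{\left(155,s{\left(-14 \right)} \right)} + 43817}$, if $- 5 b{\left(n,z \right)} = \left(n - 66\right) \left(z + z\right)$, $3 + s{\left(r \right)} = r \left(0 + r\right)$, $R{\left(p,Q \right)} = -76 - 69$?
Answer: $- \frac{63605}{61577} \approx -1.0329$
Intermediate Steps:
$R{\left(p,Q \right)} = -145$
$s{\left(r \right)} = -3 + r^{2}$ ($s{\left(r \right)} = -3 + r \left(0 + r\right) = -3 + r r = -3 + r^{2}$)
$b{\left(n,z \right)} = - \frac{2 z \left(-66 + n\right)}{5}$ ($b{\left(n,z \right)} = - \frac{\left(n - 66\right) \left(z + z\right)}{5} = - \frac{\left(-66 + n\right) 2 z}{5} = - \frac{2 z \left(-66 + n\right)}{5}$)
$\frac{R{\left(L{\left(3 \cdot 1,14 \right)},142 \right)} - 38018}{b{\left(155,s{\left(-14 \right)} \right)} + 43817} = \frac{-145 - 38018}{\frac{2 \left(-3 + \left(-14\right)^{2}\right) \left(66 - 155\right)}{5} + 43817} = - \frac{38163}{\frac{2 \left(-3 + 196\right) \left(66 - 155\right)}{5} + 43817} = - \frac{38163}{\frac{2}{5} \cdot 193 \left(-89\right) + 43817} = - \frac{38163}{- \frac{34354}{5} + 43817} = - \frac{38163}{\frac{184731}{5}} = \left(-38163\right) \frac{5}{184731} = - \frac{63605}{61577}$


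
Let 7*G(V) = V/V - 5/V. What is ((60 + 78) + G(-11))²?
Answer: 113252164/5929 ≈ 19101.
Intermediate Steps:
G(V) = ⅐ - 5/(7*V) (G(V) = (V/V - 5/V)/7 = (1 - 5/V)/7 = ⅐ - 5/(7*V))
((60 + 78) + G(-11))² = ((60 + 78) + (⅐)*(-5 - 11)/(-11))² = (138 + (⅐)*(-1/11)*(-16))² = (138 + 16/77)² = (10642/77)² = 113252164/5929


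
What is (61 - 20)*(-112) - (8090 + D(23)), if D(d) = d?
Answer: -12705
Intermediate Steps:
(61 - 20)*(-112) - (8090 + D(23)) = (61 - 20)*(-112) - (8090 + 23) = 41*(-112) - 1*8113 = -4592 - 8113 = -12705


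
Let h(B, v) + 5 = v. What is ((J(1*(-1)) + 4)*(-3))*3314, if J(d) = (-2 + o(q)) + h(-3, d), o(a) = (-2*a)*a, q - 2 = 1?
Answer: 218724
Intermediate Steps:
q = 3 (q = 2 + 1 = 3)
o(a) = -2*a²
h(B, v) = -5 + v
J(d) = -25 + d (J(d) = (-2 - 2*3²) + (-5 + d) = (-2 - 2*9) + (-5 + d) = (-2 - 18) + (-5 + d) = -20 + (-5 + d) = -25 + d)
((J(1*(-1)) + 4)*(-3))*3314 = (((-25 + 1*(-1)) + 4)*(-3))*3314 = (((-25 - 1) + 4)*(-3))*3314 = ((-26 + 4)*(-3))*3314 = -22*(-3)*3314 = 66*3314 = 218724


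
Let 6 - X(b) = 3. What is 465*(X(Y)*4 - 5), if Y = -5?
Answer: 3255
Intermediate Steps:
X(b) = 3 (X(b) = 6 - 1*3 = 6 - 3 = 3)
465*(X(Y)*4 - 5) = 465*(3*4 - 5) = 465*(12 - 5) = 465*7 = 3255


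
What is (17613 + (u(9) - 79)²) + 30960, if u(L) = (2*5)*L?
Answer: 48694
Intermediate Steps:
u(L) = 10*L
(17613 + (u(9) - 79)²) + 30960 = (17613 + (10*9 - 79)²) + 30960 = (17613 + (90 - 79)²) + 30960 = (17613 + 11²) + 30960 = (17613 + 121) + 30960 = 17734 + 30960 = 48694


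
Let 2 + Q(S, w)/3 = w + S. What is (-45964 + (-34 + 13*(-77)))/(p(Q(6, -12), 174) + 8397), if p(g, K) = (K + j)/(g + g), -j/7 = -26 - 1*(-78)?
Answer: -1127976/201623 ≈ -5.5945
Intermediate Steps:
j = -364 (j = -7*(-26 - 1*(-78)) = -7*(-26 + 78) = -7*52 = -364)
Q(S, w) = -6 + 3*S + 3*w (Q(S, w) = -6 + 3*(w + S) = -6 + 3*(S + w) = -6 + (3*S + 3*w) = -6 + 3*S + 3*w)
p(g, K) = (-364 + K)/(2*g) (p(g, K) = (K - 364)/(g + g) = (-364 + K)/((2*g)) = (-364 + K)*(1/(2*g)) = (-364 + K)/(2*g))
(-45964 + (-34 + 13*(-77)))/(p(Q(6, -12), 174) + 8397) = (-45964 + (-34 + 13*(-77)))/((-364 + 174)/(2*(-6 + 3*6 + 3*(-12))) + 8397) = (-45964 + (-34 - 1001))/((1/2)*(-190)/(-6 + 18 - 36) + 8397) = (-45964 - 1035)/((1/2)*(-190)/(-24) + 8397) = -46999/((1/2)*(-1/24)*(-190) + 8397) = -46999/(95/24 + 8397) = -46999/201623/24 = -46999*24/201623 = -1127976/201623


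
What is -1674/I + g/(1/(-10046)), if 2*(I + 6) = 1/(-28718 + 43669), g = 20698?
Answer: -37305257372440/179411 ≈ -2.0793e+8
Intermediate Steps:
I = -179411/29902 (I = -6 + 1/(2*(-28718 + 43669)) = -6 + (½)/14951 = -6 + (½)*(1/14951) = -6 + 1/29902 = -179411/29902 ≈ -6.0000)
-1674/I + g/(1/(-10046)) = -1674/(-179411/29902) + 20698/(1/(-10046)) = -1674*(-29902/179411) + 20698/(-1/10046) = 50055948/179411 + 20698*(-10046) = 50055948/179411 - 207932108 = -37305257372440/179411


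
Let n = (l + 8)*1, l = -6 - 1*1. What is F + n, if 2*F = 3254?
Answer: 1628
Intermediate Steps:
l = -7 (l = -6 - 1 = -7)
F = 1627 (F = (1/2)*3254 = 1627)
n = 1 (n = (-7 + 8)*1 = 1*1 = 1)
F + n = 1627 + 1 = 1628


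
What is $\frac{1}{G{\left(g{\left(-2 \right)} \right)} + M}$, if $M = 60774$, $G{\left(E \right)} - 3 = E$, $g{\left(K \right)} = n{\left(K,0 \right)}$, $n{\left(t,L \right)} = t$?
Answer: $\frac{1}{60775} \approx 1.6454 \cdot 10^{-5}$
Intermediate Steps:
$g{\left(K \right)} = K$
$G{\left(E \right)} = 3 + E$
$\frac{1}{G{\left(g{\left(-2 \right)} \right)} + M} = \frac{1}{\left(3 - 2\right) + 60774} = \frac{1}{1 + 60774} = \frac{1}{60775}$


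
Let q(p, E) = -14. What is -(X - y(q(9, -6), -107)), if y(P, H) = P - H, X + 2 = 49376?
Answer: -49281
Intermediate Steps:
X = 49374 (X = -2 + 49376 = 49374)
-(X - y(q(9, -6), -107)) = -(49374 - (-14 - 1*(-107))) = -(49374 - (-14 + 107)) = -(49374 - 1*93) = -(49374 - 93) = -1*49281 = -49281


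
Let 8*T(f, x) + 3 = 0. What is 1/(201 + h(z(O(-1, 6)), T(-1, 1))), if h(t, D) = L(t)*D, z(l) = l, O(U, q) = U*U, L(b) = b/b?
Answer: 8/1605 ≈ 0.0049844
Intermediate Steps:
L(b) = 1
T(f, x) = -3/8 (T(f, x) = -3/8 + (⅛)*0 = -3/8 + 0 = -3/8)
O(U, q) = U²
h(t, D) = D (h(t, D) = 1*D = D)
1/(201 + h(z(O(-1, 6)), T(-1, 1))) = 1/(201 - 3/8) = 1/(1605/8) = 8/1605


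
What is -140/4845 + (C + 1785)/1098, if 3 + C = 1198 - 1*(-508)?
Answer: 558188/177327 ≈ 3.1478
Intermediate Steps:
C = 1703 (C = -3 + (1198 - 1*(-508)) = -3 + (1198 + 508) = -3 + 1706 = 1703)
-140/4845 + (C + 1785)/1098 = -140/4845 + (1703 + 1785)/1098 = -140*1/4845 + 3488*(1/1098) = -28/969 + 1744/549 = 558188/177327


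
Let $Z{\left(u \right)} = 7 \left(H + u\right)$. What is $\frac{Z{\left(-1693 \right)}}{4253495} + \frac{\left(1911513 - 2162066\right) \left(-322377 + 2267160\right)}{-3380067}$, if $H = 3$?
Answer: $\frac{46057903036799531}{319491068537} \approx 1.4416 \cdot 10^{5}$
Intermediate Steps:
$Z{\left(u \right)} = 21 + 7 u$ ($Z{\left(u \right)} = 7 \left(3 + u\right) = 21 + 7 u$)
$\frac{Z{\left(-1693 \right)}}{4253495} + \frac{\left(1911513 - 2162066\right) \left(-322377 + 2267160\right)}{-3380067} = \frac{21 + 7 \left(-1693\right)}{4253495} + \frac{\left(1911513 - 2162066\right) \left(-322377 + 2267160\right)}{-3380067} = \left(21 - 11851\right) \frac{1}{4253495} + \left(-250553\right) 1944783 \left(- \frac{1}{3380067}\right) = \left(-11830\right) \frac{1}{4253495} - - \frac{54141246111}{375563} = - \frac{2366}{850699} + \frac{54141246111}{375563} = \frac{46057903036799531}{319491068537}$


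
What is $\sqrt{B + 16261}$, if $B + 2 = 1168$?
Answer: $\sqrt{17427} \approx 132.01$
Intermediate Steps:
$B = 1166$ ($B = -2 + 1168 = 1166$)
$\sqrt{B + 16261} = \sqrt{1166 + 16261} = \sqrt{17427}$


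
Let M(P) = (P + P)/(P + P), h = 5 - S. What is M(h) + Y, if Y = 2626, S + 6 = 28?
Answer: 2627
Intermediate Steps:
S = 22 (S = -6 + 28 = 22)
h = -17 (h = 5 - 1*22 = 5 - 22 = -17)
M(P) = 1 (M(P) = (2*P)/((2*P)) = (2*P)*(1/(2*P)) = 1)
M(h) + Y = 1 + 2626 = 2627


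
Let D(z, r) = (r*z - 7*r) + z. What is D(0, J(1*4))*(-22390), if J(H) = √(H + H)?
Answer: 313460*√2 ≈ 4.4330e+5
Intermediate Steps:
J(H) = √2*√H (J(H) = √(2*H) = √2*√H)
D(z, r) = z - 7*r + r*z (D(z, r) = (-7*r + r*z) + z = z - 7*r + r*z)
D(0, J(1*4))*(-22390) = (0 - 7*√2*√(1*4) + (√2*√(1*4))*0)*(-22390) = (0 - 7*√2*√4 + (√2*√4)*0)*(-22390) = (0 - 7*√2*2 + (√2*2)*0)*(-22390) = (0 - 14*√2 + (2*√2)*0)*(-22390) = (0 - 14*√2 + 0)*(-22390) = -14*√2*(-22390) = 313460*√2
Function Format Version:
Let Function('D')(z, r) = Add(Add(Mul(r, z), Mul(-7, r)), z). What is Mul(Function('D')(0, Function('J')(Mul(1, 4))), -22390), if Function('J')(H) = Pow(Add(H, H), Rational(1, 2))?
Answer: Mul(313460, Pow(2, Rational(1, 2))) ≈ 4.4330e+5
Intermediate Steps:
Function('J')(H) = Mul(Pow(2, Rational(1, 2)), Pow(H, Rational(1, 2))) (Function('J')(H) = Pow(Mul(2, H), Rational(1, 2)) = Mul(Pow(2, Rational(1, 2)), Pow(H, Rational(1, 2))))
Function('D')(z, r) = Add(z, Mul(-7, r), Mul(r, z)) (Function('D')(z, r) = Add(Add(Mul(-7, r), Mul(r, z)), z) = Add(z, Mul(-7, r), Mul(r, z)))
Mul(Function('D')(0, Function('J')(Mul(1, 4))), -22390) = Mul(Add(0, Mul(-7, Mul(Pow(2, Rational(1, 2)), Pow(Mul(1, 4), Rational(1, 2)))), Mul(Mul(Pow(2, Rational(1, 2)), Pow(Mul(1, 4), Rational(1, 2))), 0)), -22390) = Mul(Add(0, Mul(-7, Mul(Pow(2, Rational(1, 2)), Pow(4, Rational(1, 2)))), Mul(Mul(Pow(2, Rational(1, 2)), Pow(4, Rational(1, 2))), 0)), -22390) = Mul(Add(0, Mul(-7, Mul(Pow(2, Rational(1, 2)), 2)), Mul(Mul(Pow(2, Rational(1, 2)), 2), 0)), -22390) = Mul(Add(0, Mul(-7, Mul(2, Pow(2, Rational(1, 2)))), Mul(Mul(2, Pow(2, Rational(1, 2))), 0)), -22390) = Mul(Add(0, Mul(-14, Pow(2, Rational(1, 2))), 0), -22390) = Mul(Mul(-14, Pow(2, Rational(1, 2))), -22390) = Mul(313460, Pow(2, Rational(1, 2)))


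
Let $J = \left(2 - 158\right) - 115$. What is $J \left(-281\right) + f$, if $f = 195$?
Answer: $76346$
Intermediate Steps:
$J = -271$ ($J = -156 - 115 = -271$)
$J \left(-281\right) + f = \left(-271\right) \left(-281\right) + 195 = 76151 + 195 = 76346$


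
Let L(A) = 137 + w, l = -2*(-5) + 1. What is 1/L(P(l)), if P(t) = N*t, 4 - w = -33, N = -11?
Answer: 1/174 ≈ 0.0057471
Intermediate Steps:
l = 11 (l = 10 + 1 = 11)
w = 37 (w = 4 - 1*(-33) = 4 + 33 = 37)
P(t) = -11*t
L(A) = 174 (L(A) = 137 + 37 = 174)
1/L(P(l)) = 1/174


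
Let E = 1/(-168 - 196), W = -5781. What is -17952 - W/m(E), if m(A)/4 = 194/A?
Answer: -5070799509/282464 ≈ -17952.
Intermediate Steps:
E = -1/364 (E = 1/(-364) = -1/364 ≈ -0.0027473)
m(A) = 776/A (m(A) = 4*(194/A) = 776/A)
-17952 - W/m(E) = -17952 - (-5781)/(776/(-1/364)) = -17952 - (-5781)/(776*(-364)) = -17952 - (-5781)/(-282464) = -17952 - (-5781)*(-1)/282464 = -17952 - 1*5781/282464 = -17952 - 5781/282464 = -5070799509/282464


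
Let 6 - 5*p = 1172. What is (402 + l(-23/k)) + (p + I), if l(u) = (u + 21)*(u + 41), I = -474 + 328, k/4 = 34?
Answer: 80766789/92480 ≈ 873.34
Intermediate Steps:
p = -1166/5 (p = 6/5 - 1/5*1172 = 6/5 - 1172/5 = -1166/5 ≈ -233.20)
k = 136 (k = 4*34 = 136)
I = -146
l(u) = (21 + u)*(41 + u)
(402 + l(-23/k)) + (p + I) = (402 + (861 + (-23/136)**2 + 62*(-23/136))) + (-1166/5 - 146) = (402 + (861 + (-23*1/136)**2 + 62*(-23*1/136))) - 1896/5 = (402 + (861 + (-23/136)**2 + 62*(-23/136))) - 1896/5 = (402 + (861 + 529/18496 - 713/68)) - 1896/5 = (402 + 15731649/18496) - 1896/5 = 23167041/18496 - 1896/5 = 80766789/92480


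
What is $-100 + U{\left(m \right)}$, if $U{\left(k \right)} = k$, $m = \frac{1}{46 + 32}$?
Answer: $- \frac{7799}{78} \approx -99.987$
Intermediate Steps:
$m = \frac{1}{78} \approx 0.012821$
$-100 + U{\left(m \right)} = -100 + \frac{1}{78} = - \frac{7799}{78}$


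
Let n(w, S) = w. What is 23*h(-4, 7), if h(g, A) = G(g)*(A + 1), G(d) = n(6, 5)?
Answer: 1104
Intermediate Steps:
G(d) = 6
h(g, A) = 6 + 6*A (h(g, A) = 6*(A + 1) = 6*(1 + A) = 6 + 6*A)
23*h(-4, 7) = 23*(6 + 6*7) = 23*(6 + 42) = 23*48 = 1104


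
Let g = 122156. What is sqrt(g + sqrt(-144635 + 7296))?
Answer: sqrt(122156 + I*sqrt(137339)) ≈ 349.51 + 0.5302*I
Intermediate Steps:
sqrt(g + sqrt(-144635 + 7296)) = sqrt(122156 + sqrt(-144635 + 7296)) = sqrt(122156 + sqrt(-137339)) = sqrt(122156 + I*sqrt(137339))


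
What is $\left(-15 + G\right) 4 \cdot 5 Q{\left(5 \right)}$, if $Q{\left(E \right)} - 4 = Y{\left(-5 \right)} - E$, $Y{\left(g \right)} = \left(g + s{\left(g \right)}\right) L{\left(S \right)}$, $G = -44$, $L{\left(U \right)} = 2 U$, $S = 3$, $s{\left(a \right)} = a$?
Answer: $71980$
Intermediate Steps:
$Y{\left(g \right)} = 12 g$ ($Y{\left(g \right)} = \left(g + g\right) 2 \cdot 3 = 2 g 6 = 12 g$)
$Q{\left(E \right)} = -56 - E$ ($Q{\left(E \right)} = 4 - \left(60 + E\right) = -56 - E$)
$\left(-15 + G\right) 4 \cdot 5 Q{\left(5 \right)} = \left(-15 - 44\right) 4 \cdot 5 \left(-56 - 5\right) = - 59 \cdot 20 \left(-56 - 5\right) = - 59 \cdot 20 \left(-61\right) = \left(-59\right) \left(-1220\right) = 71980$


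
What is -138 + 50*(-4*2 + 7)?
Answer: -188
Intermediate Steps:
-138 + 50*(-4*2 + 7) = -138 + 50*(-8 + 7) = -138 + 50*(-1) = -138 - 50 = -188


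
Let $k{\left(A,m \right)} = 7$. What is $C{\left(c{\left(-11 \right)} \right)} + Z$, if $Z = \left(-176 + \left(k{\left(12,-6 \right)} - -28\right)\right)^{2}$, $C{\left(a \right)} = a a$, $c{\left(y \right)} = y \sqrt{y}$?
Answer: $18550$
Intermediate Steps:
$c{\left(y \right)} = y^{\frac{3}{2}}$
$C{\left(a \right)} = a^{2}$
$Z = 19881$ ($Z = \left(-176 + \left(7 - -28\right)\right)^{2} = \left(-176 + \left(7 + 28\right)\right)^{2} = \left(-176 + 35\right)^{2} = \left(-141\right)^{2} = 19881$)
$C{\left(c{\left(-11 \right)} \right)} + Z = \left(\left(-11\right)^{\frac{3}{2}}\right)^{2} + 19881 = \left(- 11 i \sqrt{11}\right)^{2} + 19881 = -1331 + 19881 = 18550$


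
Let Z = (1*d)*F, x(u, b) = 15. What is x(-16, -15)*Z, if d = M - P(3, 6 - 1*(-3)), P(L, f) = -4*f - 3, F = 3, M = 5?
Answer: 1980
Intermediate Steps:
P(L, f) = -3 - 4*f
d = 44 (d = 5 - (-3 - 4*(6 - 1*(-3))) = 5 - (-3 - 4*(6 + 3)) = 5 - (-3 - 4*9) = 5 - (-3 - 36) = 5 - 1*(-39) = 5 + 39 = 44)
Z = 132 (Z = (1*44)*3 = 44*3 = 132)
x(-16, -15)*Z = 15*132 = 1980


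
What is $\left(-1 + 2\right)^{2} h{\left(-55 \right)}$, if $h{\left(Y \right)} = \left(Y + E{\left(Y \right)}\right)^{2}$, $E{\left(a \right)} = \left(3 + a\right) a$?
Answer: $7868025$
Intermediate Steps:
$E{\left(a \right)} = a \left(3 + a\right)$
$h{\left(Y \right)} = \left(Y + Y \left(3 + Y\right)\right)^{2}$
$\left(-1 + 2\right)^{2} h{\left(-55 \right)} = \left(-1 + 2\right)^{2} \left(-55\right)^{2} \left(4 - 55\right)^{2} = 1^{2} \cdot 3025 \left(-51\right)^{2} = 1 \cdot 3025 \cdot 2601 = 1 \cdot 7868025 = 7868025$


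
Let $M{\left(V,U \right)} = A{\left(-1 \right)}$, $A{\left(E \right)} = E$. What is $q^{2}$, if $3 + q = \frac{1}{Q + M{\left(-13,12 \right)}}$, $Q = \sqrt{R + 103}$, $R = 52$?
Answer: $\frac{53169}{5929} - \frac{461 \sqrt{155}}{11858} \approx 8.4836$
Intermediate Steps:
$M{\left(V,U \right)} = -1$
$Q = \sqrt{155}$ ($Q = \sqrt{52 + 103} = \sqrt{155} \approx 12.45$)
$q = -3 + \frac{1}{-1 + \sqrt{155}}$ ($q = -3 + \frac{1}{\sqrt{155} - 1} = -3 + \frac{1}{-1 + \sqrt{155}} \approx -2.9127$)
$q^{2} = \left(- \frac{461}{154} + \frac{\sqrt{155}}{154}\right)^{2}$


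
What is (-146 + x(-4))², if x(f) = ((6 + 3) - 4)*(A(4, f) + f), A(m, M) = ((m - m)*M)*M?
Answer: 27556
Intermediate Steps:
A(m, M) = 0 (A(m, M) = (0*M)*M = 0*M = 0)
x(f) = 5*f (x(f) = ((6 + 3) - 4)*(0 + f) = (9 - 4)*f = 5*f)
(-146 + x(-4))² = (-146 + 5*(-4))² = (-146 - 20)² = (-166)² = 27556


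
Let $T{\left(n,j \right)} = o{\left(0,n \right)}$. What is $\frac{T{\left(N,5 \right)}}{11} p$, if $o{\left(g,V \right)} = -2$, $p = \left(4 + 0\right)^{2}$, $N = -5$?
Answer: $- \frac{32}{11} \approx -2.9091$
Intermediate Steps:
$p = 16$ ($p = 4^{2} = 16$)
$T{\left(n,j \right)} = -2$
$\frac{T{\left(N,5 \right)}}{11} p = - \frac{2}{11} \cdot 16 = \left(-2\right) \frac{1}{11} \cdot 16 = \left(- \frac{2}{11}\right) 16 = - \frac{32}{11}$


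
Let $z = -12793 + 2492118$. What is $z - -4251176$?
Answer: $6730501$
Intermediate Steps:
$z = 2479325$
$z - -4251176 = 2479325 - -4251176 = 2479325 + 4251176 = 6730501$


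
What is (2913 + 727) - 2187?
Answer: 1453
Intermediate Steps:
(2913 + 727) - 2187 = 3640 - 2187 = 1453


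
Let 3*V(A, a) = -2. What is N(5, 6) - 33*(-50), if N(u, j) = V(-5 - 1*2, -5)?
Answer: 4948/3 ≈ 1649.3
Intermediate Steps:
V(A, a) = -⅔ (V(A, a) = (⅓)*(-2) = -⅔)
N(u, j) = -⅔
N(5, 6) - 33*(-50) = -⅔ - 33*(-50) = -⅔ + 1650 = 4948/3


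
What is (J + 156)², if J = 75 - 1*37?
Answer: 37636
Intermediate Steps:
J = 38 (J = 75 - 37 = 38)
(J + 156)² = (38 + 156)² = 194² = 37636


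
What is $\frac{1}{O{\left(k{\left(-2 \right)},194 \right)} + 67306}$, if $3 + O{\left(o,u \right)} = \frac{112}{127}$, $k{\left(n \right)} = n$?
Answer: $\frac{127}{8547593} \approx 1.4858 \cdot 10^{-5}$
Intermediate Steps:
$O{\left(o,u \right)} = - \frac{269}{127}$ ($O{\left(o,u \right)} = -3 + \frac{112}{127} = - \frac{269}{127}$)
$\frac{1}{O{\left(k{\left(-2 \right)},194 \right)} + 67306} = \frac{1}{- \frac{269}{127} + 67306} = \frac{1}{\frac{8547593}{127}} = \frac{127}{8547593}$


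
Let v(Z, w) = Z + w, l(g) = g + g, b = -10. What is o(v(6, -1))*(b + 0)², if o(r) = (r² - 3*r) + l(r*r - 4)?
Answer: 5200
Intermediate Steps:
l(g) = 2*g
o(r) = -8 - 3*r + 3*r² (o(r) = (r² - 3*r) + 2*(r*r - 4) = (r² - 3*r) + 2*(r² - 4) = (r² - 3*r) + 2*(-4 + r²) = (r² - 3*r) + (-8 + 2*r²) = -8 - 3*r + 3*r²)
o(v(6, -1))*(b + 0)² = (-8 - 3*(6 - 1) + 3*(6 - 1)²)*(-10 + 0)² = (-8 - 3*5 + 3*5²)*(-10)² = (-8 - 15 + 3*25)*100 = (-8 - 15 + 75)*100 = 52*100 = 5200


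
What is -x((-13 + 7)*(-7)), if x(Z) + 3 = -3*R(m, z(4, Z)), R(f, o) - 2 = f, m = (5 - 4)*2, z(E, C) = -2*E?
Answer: 15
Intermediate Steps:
m = 2 (m = 1*2 = 2)
R(f, o) = 2 + f
x(Z) = -15 (x(Z) = -3 - 3*(2 + 2) = -3 - 3*4 = -3 - 12 = -15)
-x((-13 + 7)*(-7)) = -1*(-15) = 15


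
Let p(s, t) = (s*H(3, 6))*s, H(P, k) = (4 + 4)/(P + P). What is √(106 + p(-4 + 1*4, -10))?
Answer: √106 ≈ 10.296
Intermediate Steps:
H(P, k) = 4/P (H(P, k) = 8/((2*P)) = 8*(1/(2*P)) = 4/P)
p(s, t) = 4*s²/3 (p(s, t) = (s*(4/3))*s = (4*s/3)*s = 4*s²/3)
√(106 + p(-4 + 1*4, -10)) = √(106 + 4*(-4 + 1*4)²/3) = √(106 + 4*(-4 + 4)²/3) = √(106 + (4/3)*0²) = √(106 + (4/3)*0) = √(106 + 0) = √106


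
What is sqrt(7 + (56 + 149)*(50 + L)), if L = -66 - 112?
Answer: I*sqrt(26233) ≈ 161.97*I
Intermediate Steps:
L = -178
sqrt(7 + (56 + 149)*(50 + L)) = sqrt(7 + (56 + 149)*(50 - 178)) = sqrt(7 + 205*(-128)) = sqrt(7 - 26240) = sqrt(-26233) = I*sqrt(26233)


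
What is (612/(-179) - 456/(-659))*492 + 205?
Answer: -134086523/117961 ≈ -1136.7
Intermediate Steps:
(612/(-179) - 456/(-659))*492 + 205 = (612*(-1/179) - 456*(-1/659))*492 + 205 = (-612/179 + 456/659)*492 + 205 = -321684/117961*492 + 205 = -158268528/117961 + 205 = -134086523/117961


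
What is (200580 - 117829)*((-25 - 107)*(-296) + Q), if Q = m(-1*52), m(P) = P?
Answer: 3228944020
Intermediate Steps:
Q = -52 (Q = -1*52 = -52)
(200580 - 117829)*((-25 - 107)*(-296) + Q) = (200580 - 117829)*((-25 - 107)*(-296) - 52) = 82751*(-132*(-296) - 52) = 82751*(39072 - 52) = 82751*39020 = 3228944020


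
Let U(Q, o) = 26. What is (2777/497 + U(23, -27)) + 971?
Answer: 498286/497 ≈ 1002.6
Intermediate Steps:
(2777/497 + U(23, -27)) + 971 = (2777/497 + 26) + 971 = 15699/497 + 971 = 498286/497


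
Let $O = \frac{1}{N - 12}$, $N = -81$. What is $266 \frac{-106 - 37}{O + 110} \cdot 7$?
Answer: $- \frac{24762738}{10229} \approx -2420.8$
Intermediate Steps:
$O = - \frac{1}{93}$ ($O = \frac{1}{-81 - 12} = \frac{1}{-93} = - \frac{1}{93} \approx -0.010753$)
$266 \frac{-106 - 37}{O + 110} \cdot 7 = 266 \frac{-106 - 37}{- \frac{1}{93} + 110} \cdot 7 = 266 - \frac{143}{\frac{10229}{93}} \cdot 7 = 266 \left(-143\right) \frac{93}{10229} \cdot 7 = 266 \left(\left(- \frac{13299}{10229}\right) 7\right) = 266 \left(- \frac{93093}{10229}\right) = - \frac{24762738}{10229}$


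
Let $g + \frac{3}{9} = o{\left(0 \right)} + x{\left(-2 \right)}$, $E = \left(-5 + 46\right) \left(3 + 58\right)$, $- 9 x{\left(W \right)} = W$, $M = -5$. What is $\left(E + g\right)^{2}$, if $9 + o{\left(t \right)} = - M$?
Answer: $\frac{504990784}{81} \approx 6.2345 \cdot 10^{6}$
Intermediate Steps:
$x{\left(W \right)} = - \frac{W}{9}$
$o{\left(t \right)} = -4$ ($o{\left(t \right)} = -9 - -5 = -9 + 5 = -4$)
$E = 2501$ ($E = 41 \cdot 61 = 2501$)
$g = - \frac{37}{9}$ ($g = - \frac{1}{3} - \frac{34}{9} = - \frac{37}{9} \approx -4.1111$)
$\left(E + g\right)^{2} = \left(2501 - \frac{37}{9}\right)^{2} = \left(\frac{22472}{9}\right)^{2} = \frac{504990784}{81}$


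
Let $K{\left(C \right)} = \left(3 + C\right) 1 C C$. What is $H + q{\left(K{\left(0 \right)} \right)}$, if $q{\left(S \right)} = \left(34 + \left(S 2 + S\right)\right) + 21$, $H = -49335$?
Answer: $-49280$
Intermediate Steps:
$K{\left(C \right)} = C^{2} \left(3 + C\right)$ ($K{\left(C \right)} = \left(3 + C\right) C C = C \left(3 + C\right) C = C^{2} \left(3 + C\right)$)
$q{\left(S \right)} = 55 + 3 S$ ($q{\left(S \right)} = \left(34 + \left(2 S + S\right)\right) + 21 = \left(34 + 3 S\right) + 21 = 55 + 3 S$)
$H + q{\left(K{\left(0 \right)} \right)} = -49335 + \left(55 + 3 \cdot 0^{2} \left(3 + 0\right)\right) = -49335 + \left(55 + 3 \cdot 0 \cdot 3\right) = -49335 + \left(55 + 3 \cdot 0\right) = -49335 + \left(55 + 0\right) = -49335 + 55 = -49280$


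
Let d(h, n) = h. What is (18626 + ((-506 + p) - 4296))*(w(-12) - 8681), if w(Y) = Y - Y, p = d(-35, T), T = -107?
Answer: -119702309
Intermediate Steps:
p = -35
w(Y) = 0
(18626 + ((-506 + p) - 4296))*(w(-12) - 8681) = (18626 + ((-506 - 35) - 4296))*(0 - 8681) = (18626 + (-541 - 4296))*(-8681) = (18626 - 4837)*(-8681) = 13789*(-8681) = -119702309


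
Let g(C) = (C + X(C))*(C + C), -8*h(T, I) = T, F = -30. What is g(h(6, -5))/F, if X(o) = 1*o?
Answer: -3/40 ≈ -0.075000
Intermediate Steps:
X(o) = o
h(T, I) = -T/8
g(C) = 4*C² (g(C) = (C + C)*(C + C) = (2*C)*(2*C) = 4*C²)
g(h(6, -5))/F = (4*(-⅛*6)²)/(-30) = -2*(-¾)²/15 = -2*9/(15*16) = -1/30*9/4 = -3/40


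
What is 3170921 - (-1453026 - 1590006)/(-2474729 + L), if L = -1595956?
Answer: 4302605835951/1356895 ≈ 3.1709e+6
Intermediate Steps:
3170921 - (-1453026 - 1590006)/(-2474729 + L) = 3170921 - (-1453026 - 1590006)/(-2474729 - 1595956) = 3170921 - (-3043032)/(-4070685) = 3170921 - (-3043032)*(-1)/4070685 = 3170921 - 1*1014344/1356895 = 3170921 - 1014344/1356895 = 4302605835951/1356895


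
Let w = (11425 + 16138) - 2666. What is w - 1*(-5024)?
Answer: 29921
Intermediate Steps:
w = 24897 (w = 27563 - 2666 = 24897)
w - 1*(-5024) = 24897 - 1*(-5024) = 24897 + 5024 = 29921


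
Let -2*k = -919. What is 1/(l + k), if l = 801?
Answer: 2/2521 ≈ 0.00079334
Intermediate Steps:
k = 919/2 (k = -½*(-919) = 919/2 ≈ 459.50)
1/(l + k) = 1/(801 + 919/2) = 1/(2521/2) = 2/2521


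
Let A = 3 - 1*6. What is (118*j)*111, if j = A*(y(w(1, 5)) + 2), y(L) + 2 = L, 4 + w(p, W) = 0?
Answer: 157176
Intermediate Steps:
w(p, W) = -4 (w(p, W) = -4 + 0 = -4)
y(L) = -2 + L
A = -3 (A = 3 - 6 = -3)
j = 12 (j = -3*((-2 - 4) + 2) = -3*(-6 + 2) = -3*(-4) = 12)
(118*j)*111 = (118*12)*111 = 1416*111 = 157176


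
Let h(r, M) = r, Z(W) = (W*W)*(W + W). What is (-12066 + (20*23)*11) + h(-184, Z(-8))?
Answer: -7190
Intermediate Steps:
Z(W) = 2*W**3 (Z(W) = W**2*(2*W) = 2*W**3)
(-12066 + (20*23)*11) + h(-184, Z(-8)) = (-12066 + (20*23)*11) - 184 = (-12066 + 460*11) - 184 = (-12066 + 5060) - 184 = -7006 - 184 = -7190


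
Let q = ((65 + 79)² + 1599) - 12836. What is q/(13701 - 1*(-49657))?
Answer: 9499/63358 ≈ 0.14993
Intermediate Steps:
q = 9499 (q = (144² + 1599) - 12836 = (20736 + 1599) - 12836 = 22335 - 12836 = 9499)
q/(13701 - 1*(-49657)) = 9499/(13701 - 1*(-49657)) = 9499/(13701 + 49657) = 9499/63358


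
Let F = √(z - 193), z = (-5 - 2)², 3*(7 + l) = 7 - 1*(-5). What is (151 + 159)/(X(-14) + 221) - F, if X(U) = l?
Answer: 155/109 - 12*I ≈ 1.422 - 12.0*I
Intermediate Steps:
l = -3 (l = -7 + (7 - 1*(-5))/3 = -7 + (7 + 5)/3 = -7 + (⅓)*12 = -7 + 4 = -3)
X(U) = -3
z = 49 (z = (-7)² = 49)
F = 12*I (F = √(49 - 193) = √(-144) = 12*I ≈ 12.0*I)
(151 + 159)/(X(-14) + 221) - F = (151 + 159)/(-3 + 221) - 12*I = 310/218 - 12*I = 310*(1/218) - 12*I = 155/109 - 12*I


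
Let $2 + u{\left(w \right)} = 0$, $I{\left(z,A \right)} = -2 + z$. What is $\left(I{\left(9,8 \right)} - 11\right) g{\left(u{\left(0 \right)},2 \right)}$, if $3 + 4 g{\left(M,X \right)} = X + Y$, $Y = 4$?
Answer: $-3$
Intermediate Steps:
$u{\left(w \right)} = -2$ ($u{\left(w \right)} = -2 + 0 = -2$)
$g{\left(M,X \right)} = \frac{1}{4} + \frac{X}{4}$ ($g{\left(M,X \right)} = - \frac{3}{4} + \frac{X + 4}{4} = - \frac{3}{4} + \frac{4 + X}{4} = - \frac{3}{4} + \left(1 + \frac{X}{4}\right) = \frac{1}{4} + \frac{X}{4}$)
$\left(I{\left(9,8 \right)} - 11\right) g{\left(u{\left(0 \right)},2 \right)} = \left(\left(-2 + 9\right) - 11\right) \left(\frac{1}{4} + \frac{1}{4} \cdot 2\right) = \left(7 - 11\right) \left(\frac{1}{4} + \frac{1}{2}\right) = \left(-4\right) \frac{3}{4} = -3$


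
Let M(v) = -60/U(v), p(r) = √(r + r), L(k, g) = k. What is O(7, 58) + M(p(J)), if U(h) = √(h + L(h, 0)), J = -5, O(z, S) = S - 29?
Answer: 29 + 6*2^(¼)*5^(¾)*I^(3/2) ≈ 12.13 + 16.87*I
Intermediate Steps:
O(z, S) = -29 + S
U(h) = √2*√h (U(h) = √(h + h) = √(2*h) = √2*√h)
p(r) = √2*√r (p(r) = √(2*r) = √2*√r)
M(v) = -30*√2/√v (M(v) = -60*√2/(2*√v) = -30*√2/√v)
O(7, 58) + M(p(J)) = (-29 + 58) - 30*√2/√(√2*√(-5)) = 29 - 30*√2/√(√2*(I*√5)) = 29 - 30*√2/√(I*√10) = 29 - 30*√2*10^(¾)*(-I^(3/2))/10 = 29 + 6*2^(¼)*5^(¾)*I^(3/2)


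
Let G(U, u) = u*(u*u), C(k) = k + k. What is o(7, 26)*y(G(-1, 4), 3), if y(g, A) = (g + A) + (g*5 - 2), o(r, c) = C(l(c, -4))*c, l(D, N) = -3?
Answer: -60060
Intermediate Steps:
C(k) = 2*k
G(U, u) = u³ (G(U, u) = u*u² = u³)
o(r, c) = -6*c (o(r, c) = (2*(-3))*c = -6*c)
y(g, A) = -2 + A + 6*g (y(g, A) = (A + g) + (5*g - 2) = (A + g) + (-2 + 5*g) = -2 + A + 6*g)
o(7, 26)*y(G(-1, 4), 3) = (-6*26)*(-2 + 3 + 6*4³) = -156*(-2 + 3 + 6*64) = -156*(-2 + 3 + 384) = -156*385 = -60060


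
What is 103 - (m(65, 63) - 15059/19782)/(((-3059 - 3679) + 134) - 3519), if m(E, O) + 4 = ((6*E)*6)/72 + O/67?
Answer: 690992623814/6708481731 ≈ 103.00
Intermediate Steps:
m(E, O) = -4 + E/2 + O/67 (m(E, O) = -4 + (((6*E)*6)/72 + O/67) = -4 + ((36*E)*(1/72) + O*(1/67)) = -4 + (E/2 + O/67) = -4 + E/2 + O/67)
103 - (m(65, 63) - 15059/19782)/(((-3059 - 3679) + 134) - 3519) = 103 - ((-4 + (½)*65 + (1/67)*63) - 15059/19782)/(((-3059 - 3679) + 134) - 3519) = 103 - ((-4 + 65/2 + 63/67) - 15059*1/19782)/((-6738 + 134) - 3519) = 103 - (3945/134 - 15059/19782)/(-6604 - 3519) = 103 - 19005521/(662697*(-10123)) = 103 - 19005521*(-1)/(662697*10123) = 103 - 1*(-19005521/6708481731) = 103 + 19005521/6708481731 = 690992623814/6708481731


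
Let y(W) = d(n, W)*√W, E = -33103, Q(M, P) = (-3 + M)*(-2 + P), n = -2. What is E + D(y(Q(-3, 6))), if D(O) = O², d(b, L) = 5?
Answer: -33703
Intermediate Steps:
y(W) = 5*√W
E + D(y(Q(-3, 6))) = -33103 + (5*√(6 - 3*6 - 2*(-3) - 3*6))² = -33103 + (5*√(6 - 18 + 6 - 18))² = -33103 + (5*√(-24))² = -33103 + (5*(2*I*√6))² = -33103 + (10*I*√6)² = -33103 - 600 = -33703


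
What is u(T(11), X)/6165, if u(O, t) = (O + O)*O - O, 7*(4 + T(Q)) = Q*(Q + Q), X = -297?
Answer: 90094/302085 ≈ 0.29824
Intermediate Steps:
T(Q) = -4 + 2*Q²/7 (T(Q) = -4 + (Q*(Q + Q))/7 = -4 + (Q*(2*Q))/7 = -4 + (2*Q²)/7 = -4 + 2*Q²/7)
u(O, t) = -O + 2*O² (u(O, t) = (2*O)*O - O = 2*O² - O = -O + 2*O²)
u(T(11), X)/6165 = ((-4 + (2/7)*11²)*(-1 + 2*(-4 + (2/7)*11²)))/6165 = ((-4 + (2/7)*121)*(-1 + 2*(-4 + (2/7)*121)))*(1/6165) = ((-4 + 242/7)*(-1 + 2*(-4 + 242/7)))*(1/6165) = (214*(-1 + 2*(214/7))/7)*(1/6165) = (214*(-1 + 428/7)/7)*(1/6165) = ((214/7)*(421/7))*(1/6165) = (90094/49)*(1/6165) = 90094/302085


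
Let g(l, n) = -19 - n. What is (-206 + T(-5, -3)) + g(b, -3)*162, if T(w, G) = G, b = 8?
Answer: -2801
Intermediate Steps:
(-206 + T(-5, -3)) + g(b, -3)*162 = (-206 - 3) + (-19 - 1*(-3))*162 = -209 + (-19 + 3)*162 = -209 - 16*162 = -209 - 2592 = -2801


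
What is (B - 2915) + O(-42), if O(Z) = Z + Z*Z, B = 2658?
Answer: 1465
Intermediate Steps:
O(Z) = Z + Z**2
(B - 2915) + O(-42) = (2658 - 2915) - 42*(1 - 42) = -257 - 42*(-41) = -257 + 1722 = 1465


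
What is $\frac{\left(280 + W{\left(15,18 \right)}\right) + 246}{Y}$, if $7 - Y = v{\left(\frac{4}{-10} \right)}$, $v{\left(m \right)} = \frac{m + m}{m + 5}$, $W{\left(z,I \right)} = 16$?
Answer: $\frac{12466}{165} \approx 75.552$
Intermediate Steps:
$v{\left(m \right)} = \frac{2 m}{5 + m}$
$Y = \frac{165}{23}$ ($Y = 7 - \frac{2 \frac{4}{-10}}{5 + \frac{4}{-10}} = 7 - \frac{2 \cdot 4 \left(- \frac{1}{10}\right)}{5 + 4 \left(- \frac{1}{10}\right)} = 7 - 2 \left(- \frac{2}{5}\right) \frac{1}{5 - \frac{2}{5}} = 7 - 2 \left(- \frac{2}{5}\right) \frac{1}{\frac{23}{5}} = 7 - 2 \left(- \frac{2}{5}\right) \frac{5}{23} = 7 - - \frac{4}{23} = 7 + \frac{4}{23} = \frac{165}{23} \approx 7.1739$)
$\frac{\left(280 + W{\left(15,18 \right)}\right) + 246}{Y} = \frac{\left(280 + 16\right) + 246}{\frac{165}{23}} = \left(296 + 246\right) \frac{23}{165} = 542 \cdot \frac{23}{165} = \frac{12466}{165}$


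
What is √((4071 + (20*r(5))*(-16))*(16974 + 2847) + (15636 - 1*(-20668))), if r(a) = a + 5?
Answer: √17300395 ≈ 4159.4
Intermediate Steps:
r(a) = 5 + a
√((4071 + (20*r(5))*(-16))*(16974 + 2847) + (15636 - 1*(-20668))) = √((4071 + (20*(5 + 5))*(-16))*(16974 + 2847) + (15636 - 1*(-20668))) = √((4071 + (20*10)*(-16))*19821 + (15636 + 20668)) = √((4071 + 200*(-16))*19821 + 36304) = √((4071 - 3200)*19821 + 36304) = √(871*19821 + 36304) = √(17264091 + 36304) = √17300395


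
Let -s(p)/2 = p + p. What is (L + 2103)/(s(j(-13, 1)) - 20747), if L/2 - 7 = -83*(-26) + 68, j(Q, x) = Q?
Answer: -6569/20695 ≈ -0.31742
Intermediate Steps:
L = 4466 (L = 14 + 2*(-83*(-26) + 68) = 14 + 2*(2158 + 68) = 14 + 2*2226 = 14 + 4452 = 4466)
s(p) = -4*p (s(p) = -2*(p + p) = -4*p)
(L + 2103)/(s(j(-13, 1)) - 20747) = (4466 + 2103)/(-4*(-13) - 20747) = 6569/(52 - 20747) = 6569/(-20695) = 6569*(-1/20695) = -6569/20695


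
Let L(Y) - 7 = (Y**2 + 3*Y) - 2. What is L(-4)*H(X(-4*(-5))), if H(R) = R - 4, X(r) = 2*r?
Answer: 324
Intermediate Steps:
H(R) = -4 + R
L(Y) = 5 + Y**2 + 3*Y (L(Y) = 7 + ((Y**2 + 3*Y) - 2) = 7 + (-2 + Y**2 + 3*Y) = 5 + Y**2 + 3*Y)
L(-4)*H(X(-4*(-5))) = (5 + (-4)**2 + 3*(-4))*(-4 + 2*(-4*(-5))) = (5 + 16 - 12)*(-4 + 2*20) = 9*(-4 + 40) = 9*36 = 324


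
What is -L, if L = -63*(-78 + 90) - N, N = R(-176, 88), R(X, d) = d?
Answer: 844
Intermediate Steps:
N = 88
L = -844 (L = -63*(-78 + 90) - 1*88 = -63*12 - 88 = -756 - 88 = -844)
-L = -1*(-844) = 844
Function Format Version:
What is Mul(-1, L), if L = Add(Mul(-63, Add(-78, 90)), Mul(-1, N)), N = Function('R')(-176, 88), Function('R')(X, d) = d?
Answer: 844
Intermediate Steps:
N = 88
L = -844 (L = Add(Mul(-63, Add(-78, 90)), Mul(-1, 88)) = Add(Mul(-63, 12), -88) = Add(-756, -88) = -844)
Mul(-1, L) = Mul(-1, -844) = 844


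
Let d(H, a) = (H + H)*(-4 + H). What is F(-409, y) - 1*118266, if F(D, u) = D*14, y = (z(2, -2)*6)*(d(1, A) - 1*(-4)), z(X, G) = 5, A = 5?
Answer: -123992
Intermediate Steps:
d(H, a) = 2*H*(-4 + H) (d(H, a) = (2*H)*(-4 + H) = 2*H*(-4 + H))
y = -60 (y = (5*6)*(2*1*(-4 + 1) - 1*(-4)) = 30*(2*1*(-3) + 4) = 30*(-6 + 4) = 30*(-2) = -60)
F(D, u) = 14*D
F(-409, y) - 1*118266 = 14*(-409) - 1*118266 = -5726 - 118266 = -123992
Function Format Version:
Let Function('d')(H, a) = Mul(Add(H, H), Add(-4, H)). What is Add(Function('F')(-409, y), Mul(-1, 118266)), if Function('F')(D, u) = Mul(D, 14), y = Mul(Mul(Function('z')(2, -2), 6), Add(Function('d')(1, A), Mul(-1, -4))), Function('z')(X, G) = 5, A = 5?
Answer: -123992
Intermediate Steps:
Function('d')(H, a) = Mul(2, H, Add(-4, H)) (Function('d')(H, a) = Mul(Mul(2, H), Add(-4, H)) = Mul(2, H, Add(-4, H)))
y = -60 (y = Mul(Mul(5, 6), Add(Mul(2, 1, Add(-4, 1)), Mul(-1, -4))) = Mul(30, Add(Mul(2, 1, -3), 4)) = Mul(30, Add(-6, 4)) = Mul(30, -2) = -60)
Function('F')(D, u) = Mul(14, D)
Add(Function('F')(-409, y), Mul(-1, 118266)) = Add(Mul(14, -409), Mul(-1, 118266)) = Add(-5726, -118266) = -123992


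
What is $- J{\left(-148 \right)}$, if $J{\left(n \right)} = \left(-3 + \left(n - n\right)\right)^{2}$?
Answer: $-9$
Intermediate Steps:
$J{\left(n \right)} = 9$ ($J{\left(n \right)} = \left(-3 + 0\right)^{2} = \left(-3\right)^{2} = 9$)
$- J{\left(-148 \right)} = \left(-1\right) 9 = -9$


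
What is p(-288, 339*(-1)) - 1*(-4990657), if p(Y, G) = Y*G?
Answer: 5088289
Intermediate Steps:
p(Y, G) = G*Y
p(-288, 339*(-1)) - 1*(-4990657) = (339*(-1))*(-288) - 1*(-4990657) = -339*(-288) + 4990657 = 97632 + 4990657 = 5088289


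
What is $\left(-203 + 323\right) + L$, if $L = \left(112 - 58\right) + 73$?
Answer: $247$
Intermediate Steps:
$L = 127$ ($L = 54 + 73 = 127$)
$\left(-203 + 323\right) + L = \left(-203 + 323\right) + 127 = 120 + 127 = 247$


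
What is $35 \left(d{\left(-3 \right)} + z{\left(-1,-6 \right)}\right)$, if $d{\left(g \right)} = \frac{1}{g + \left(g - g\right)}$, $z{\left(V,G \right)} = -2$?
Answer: $- \frac{245}{3} \approx -81.667$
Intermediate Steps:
$d{\left(g \right)} = \frac{1}{g}$ ($d{\left(g \right)} = \frac{1}{g + 0} = \frac{1}{g}$)
$35 \left(d{\left(-3 \right)} + z{\left(-1,-6 \right)}\right) = 35 \left(\frac{1}{-3} - 2\right) = 35 \left(- \frac{1}{3} - 2\right) = 35 \left(- \frac{7}{3}\right) = - \frac{245}{3}$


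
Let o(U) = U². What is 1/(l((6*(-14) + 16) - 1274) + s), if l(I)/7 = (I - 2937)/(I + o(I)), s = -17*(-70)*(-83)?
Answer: -163602/16158972263 ≈ -1.0125e-5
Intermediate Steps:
s = -98770 (s = 1190*(-83) = -98770)
l(I) = 7*(-2937 + I)/(I + I²) (l(I) = 7*((I - 2937)/(I + I²)) = 7*((-2937 + I)/(I + I²)) = 7*(-2937 + I)/(I + I²))
1/(l((6*(-14) + 16) - 1274) + s) = 1/(7*(-2937 + ((6*(-14) + 16) - 1274))/(((6*(-14) + 16) - 1274)*(1 + ((6*(-14) + 16) - 1274))) - 98770) = 1/(7*(-2937 + ((-84 + 16) - 1274))/(((-84 + 16) - 1274)*(1 + ((-84 + 16) - 1274))) - 98770) = 1/(7*(-2937 + (-68 - 1274))/((-68 - 1274)*(1 + (-68 - 1274))) - 98770) = 1/(7*(-2937 - 1342)/(-1342*(1 - 1342)) - 98770) = 1/(7*(-1/1342)*(-4279)/(-1341) - 98770) = 1/(7*(-1/1342)*(-1/1341)*(-4279) - 98770) = 1/(-2723/163602 - 98770) = 1/(-16158972263/163602) = -163602/16158972263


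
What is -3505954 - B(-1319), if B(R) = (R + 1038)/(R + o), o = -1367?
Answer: -9416992725/2686 ≈ -3.5060e+6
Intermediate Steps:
B(R) = (1038 + R)/(-1367 + R) (B(R) = (R + 1038)/(R - 1367) = (1038 + R)/(-1367 + R))
-3505954 - B(-1319) = -3505954 - (1038 - 1319)/(-1367 - 1319) = -3505954 - (-281)/(-2686) = -3505954 - (-1)*(-281)/2686 = -3505954 - 1*281/2686 = -3505954 - 281/2686 = -9416992725/2686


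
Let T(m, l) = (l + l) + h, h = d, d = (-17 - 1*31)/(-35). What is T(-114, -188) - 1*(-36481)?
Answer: 1263723/35 ≈ 36106.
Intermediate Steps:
d = 48/35 (d = (-17 - 31)*(-1/35) = -48*(-1/35) = 48/35 ≈ 1.3714)
h = 48/35 ≈ 1.3714
T(m, l) = 48/35 + 2*l (T(m, l) = (l + l) + 48/35 = 2*l + 48/35 = 48/35 + 2*l)
T(-114, -188) - 1*(-36481) = (48/35 + 2*(-188)) - 1*(-36481) = (48/35 - 376) + 36481 = -13112/35 + 36481 = 1263723/35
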